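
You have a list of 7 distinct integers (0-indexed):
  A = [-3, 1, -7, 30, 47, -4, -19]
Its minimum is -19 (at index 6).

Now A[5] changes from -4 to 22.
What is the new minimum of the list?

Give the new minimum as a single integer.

Answer: -19

Derivation:
Old min = -19 (at index 6)
Change: A[5] -4 -> 22
Changed element was NOT the old min.
  New min = min(old_min, new_val) = min(-19, 22) = -19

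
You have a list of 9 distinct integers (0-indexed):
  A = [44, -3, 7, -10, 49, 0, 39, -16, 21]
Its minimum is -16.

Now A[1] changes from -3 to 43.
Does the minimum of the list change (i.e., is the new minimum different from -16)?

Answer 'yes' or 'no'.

Old min = -16
Change: A[1] -3 -> 43
Changed element was NOT the min; min changes only if 43 < -16.
New min = -16; changed? no

Answer: no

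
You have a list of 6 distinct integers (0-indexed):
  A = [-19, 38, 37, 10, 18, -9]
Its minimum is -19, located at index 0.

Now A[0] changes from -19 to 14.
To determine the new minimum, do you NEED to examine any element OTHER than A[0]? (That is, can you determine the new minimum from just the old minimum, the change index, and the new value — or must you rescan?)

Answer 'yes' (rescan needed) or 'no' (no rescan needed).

Old min = -19 at index 0
Change at index 0: -19 -> 14
Index 0 WAS the min and new value 14 > old min -19. Must rescan other elements to find the new min.
Needs rescan: yes

Answer: yes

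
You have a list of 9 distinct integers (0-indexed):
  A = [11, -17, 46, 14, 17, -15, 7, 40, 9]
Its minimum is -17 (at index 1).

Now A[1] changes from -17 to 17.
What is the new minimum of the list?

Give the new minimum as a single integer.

Old min = -17 (at index 1)
Change: A[1] -17 -> 17
Changed element WAS the min. Need to check: is 17 still <= all others?
  Min of remaining elements: -15
  New min = min(17, -15) = -15

Answer: -15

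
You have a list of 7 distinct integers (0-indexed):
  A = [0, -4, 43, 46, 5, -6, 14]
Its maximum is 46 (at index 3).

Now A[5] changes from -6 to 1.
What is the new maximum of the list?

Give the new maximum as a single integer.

Old max = 46 (at index 3)
Change: A[5] -6 -> 1
Changed element was NOT the old max.
  New max = max(old_max, new_val) = max(46, 1) = 46

Answer: 46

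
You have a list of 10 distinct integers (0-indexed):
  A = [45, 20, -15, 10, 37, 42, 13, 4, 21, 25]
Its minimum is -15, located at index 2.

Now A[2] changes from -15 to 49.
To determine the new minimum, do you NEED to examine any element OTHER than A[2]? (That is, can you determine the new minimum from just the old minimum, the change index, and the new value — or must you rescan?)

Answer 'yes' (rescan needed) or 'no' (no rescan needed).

Old min = -15 at index 2
Change at index 2: -15 -> 49
Index 2 WAS the min and new value 49 > old min -15. Must rescan other elements to find the new min.
Needs rescan: yes

Answer: yes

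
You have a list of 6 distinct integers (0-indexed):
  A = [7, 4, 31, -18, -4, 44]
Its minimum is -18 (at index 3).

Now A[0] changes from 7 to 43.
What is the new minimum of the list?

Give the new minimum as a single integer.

Old min = -18 (at index 3)
Change: A[0] 7 -> 43
Changed element was NOT the old min.
  New min = min(old_min, new_val) = min(-18, 43) = -18

Answer: -18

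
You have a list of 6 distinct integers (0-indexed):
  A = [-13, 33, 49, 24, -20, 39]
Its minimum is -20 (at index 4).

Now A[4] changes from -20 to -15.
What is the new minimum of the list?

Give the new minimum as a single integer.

Old min = -20 (at index 4)
Change: A[4] -20 -> -15
Changed element WAS the min. Need to check: is -15 still <= all others?
  Min of remaining elements: -13
  New min = min(-15, -13) = -15

Answer: -15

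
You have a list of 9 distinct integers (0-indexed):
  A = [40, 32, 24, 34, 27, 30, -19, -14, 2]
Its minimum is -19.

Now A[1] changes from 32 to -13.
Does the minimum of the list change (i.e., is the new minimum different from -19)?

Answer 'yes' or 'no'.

Old min = -19
Change: A[1] 32 -> -13
Changed element was NOT the min; min changes only if -13 < -19.
New min = -19; changed? no

Answer: no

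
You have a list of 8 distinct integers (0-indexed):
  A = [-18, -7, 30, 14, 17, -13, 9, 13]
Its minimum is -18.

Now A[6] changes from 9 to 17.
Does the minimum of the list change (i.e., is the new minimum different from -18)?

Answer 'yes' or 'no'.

Old min = -18
Change: A[6] 9 -> 17
Changed element was NOT the min; min changes only if 17 < -18.
New min = -18; changed? no

Answer: no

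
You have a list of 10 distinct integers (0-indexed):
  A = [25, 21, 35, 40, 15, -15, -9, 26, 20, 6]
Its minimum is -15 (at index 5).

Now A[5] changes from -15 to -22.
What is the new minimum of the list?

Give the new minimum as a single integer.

Answer: -22

Derivation:
Old min = -15 (at index 5)
Change: A[5] -15 -> -22
Changed element WAS the min. Need to check: is -22 still <= all others?
  Min of remaining elements: -9
  New min = min(-22, -9) = -22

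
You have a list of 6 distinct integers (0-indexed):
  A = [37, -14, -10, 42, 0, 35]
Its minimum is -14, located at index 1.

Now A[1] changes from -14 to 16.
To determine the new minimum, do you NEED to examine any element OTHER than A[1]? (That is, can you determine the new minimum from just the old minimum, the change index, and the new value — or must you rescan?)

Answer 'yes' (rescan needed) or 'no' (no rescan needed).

Answer: yes

Derivation:
Old min = -14 at index 1
Change at index 1: -14 -> 16
Index 1 WAS the min and new value 16 > old min -14. Must rescan other elements to find the new min.
Needs rescan: yes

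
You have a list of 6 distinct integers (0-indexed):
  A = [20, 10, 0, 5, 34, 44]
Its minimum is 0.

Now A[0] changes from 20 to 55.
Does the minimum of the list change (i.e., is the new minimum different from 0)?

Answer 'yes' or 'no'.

Old min = 0
Change: A[0] 20 -> 55
Changed element was NOT the min; min changes only if 55 < 0.
New min = 0; changed? no

Answer: no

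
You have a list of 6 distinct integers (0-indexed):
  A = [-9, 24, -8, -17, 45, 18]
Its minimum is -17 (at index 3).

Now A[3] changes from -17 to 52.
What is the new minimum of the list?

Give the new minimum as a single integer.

Answer: -9

Derivation:
Old min = -17 (at index 3)
Change: A[3] -17 -> 52
Changed element WAS the min. Need to check: is 52 still <= all others?
  Min of remaining elements: -9
  New min = min(52, -9) = -9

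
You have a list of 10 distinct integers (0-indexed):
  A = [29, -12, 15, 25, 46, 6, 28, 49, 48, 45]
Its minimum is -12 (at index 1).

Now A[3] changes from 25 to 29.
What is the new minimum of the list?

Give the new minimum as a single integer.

Old min = -12 (at index 1)
Change: A[3] 25 -> 29
Changed element was NOT the old min.
  New min = min(old_min, new_val) = min(-12, 29) = -12

Answer: -12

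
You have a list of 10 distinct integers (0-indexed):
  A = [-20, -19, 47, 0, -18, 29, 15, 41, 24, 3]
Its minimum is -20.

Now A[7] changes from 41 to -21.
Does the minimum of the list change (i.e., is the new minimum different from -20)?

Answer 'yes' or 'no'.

Answer: yes

Derivation:
Old min = -20
Change: A[7] 41 -> -21
Changed element was NOT the min; min changes only if -21 < -20.
New min = -21; changed? yes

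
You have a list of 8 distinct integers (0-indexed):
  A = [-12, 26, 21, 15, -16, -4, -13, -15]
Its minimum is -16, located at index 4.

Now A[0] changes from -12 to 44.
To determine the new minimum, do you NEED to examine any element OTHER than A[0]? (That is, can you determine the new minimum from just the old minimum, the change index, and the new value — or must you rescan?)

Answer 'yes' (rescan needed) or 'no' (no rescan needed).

Old min = -16 at index 4
Change at index 0: -12 -> 44
Index 0 was NOT the min. New min = min(-16, 44). No rescan of other elements needed.
Needs rescan: no

Answer: no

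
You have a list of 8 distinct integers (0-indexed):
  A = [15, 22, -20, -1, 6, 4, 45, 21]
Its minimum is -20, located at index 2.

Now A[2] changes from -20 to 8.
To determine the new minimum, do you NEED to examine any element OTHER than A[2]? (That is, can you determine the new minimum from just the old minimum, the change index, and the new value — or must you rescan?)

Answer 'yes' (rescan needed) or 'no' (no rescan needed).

Old min = -20 at index 2
Change at index 2: -20 -> 8
Index 2 WAS the min and new value 8 > old min -20. Must rescan other elements to find the new min.
Needs rescan: yes

Answer: yes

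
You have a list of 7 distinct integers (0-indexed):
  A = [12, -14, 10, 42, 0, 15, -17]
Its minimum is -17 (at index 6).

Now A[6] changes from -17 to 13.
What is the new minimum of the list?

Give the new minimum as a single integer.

Old min = -17 (at index 6)
Change: A[6] -17 -> 13
Changed element WAS the min. Need to check: is 13 still <= all others?
  Min of remaining elements: -14
  New min = min(13, -14) = -14

Answer: -14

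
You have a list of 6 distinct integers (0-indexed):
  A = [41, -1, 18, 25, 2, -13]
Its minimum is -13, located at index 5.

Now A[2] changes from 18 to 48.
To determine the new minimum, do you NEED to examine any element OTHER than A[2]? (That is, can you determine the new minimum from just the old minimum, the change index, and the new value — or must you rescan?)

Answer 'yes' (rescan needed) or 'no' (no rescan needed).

Answer: no

Derivation:
Old min = -13 at index 5
Change at index 2: 18 -> 48
Index 2 was NOT the min. New min = min(-13, 48). No rescan of other elements needed.
Needs rescan: no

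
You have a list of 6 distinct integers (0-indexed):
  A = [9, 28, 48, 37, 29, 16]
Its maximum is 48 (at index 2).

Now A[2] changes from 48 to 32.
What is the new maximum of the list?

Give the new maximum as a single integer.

Answer: 37

Derivation:
Old max = 48 (at index 2)
Change: A[2] 48 -> 32
Changed element WAS the max -> may need rescan.
  Max of remaining elements: 37
  New max = max(32, 37) = 37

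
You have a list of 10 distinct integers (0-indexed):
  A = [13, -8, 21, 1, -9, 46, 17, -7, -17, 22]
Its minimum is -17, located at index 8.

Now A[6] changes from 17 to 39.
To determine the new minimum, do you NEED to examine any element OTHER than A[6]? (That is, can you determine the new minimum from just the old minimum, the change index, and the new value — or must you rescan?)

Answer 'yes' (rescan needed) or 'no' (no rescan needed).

Old min = -17 at index 8
Change at index 6: 17 -> 39
Index 6 was NOT the min. New min = min(-17, 39). No rescan of other elements needed.
Needs rescan: no

Answer: no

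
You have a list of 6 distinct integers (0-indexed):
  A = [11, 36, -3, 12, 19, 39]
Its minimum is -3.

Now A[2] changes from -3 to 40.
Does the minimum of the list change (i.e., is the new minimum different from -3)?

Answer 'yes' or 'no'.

Old min = -3
Change: A[2] -3 -> 40
Changed element was the min; new min must be rechecked.
New min = 11; changed? yes

Answer: yes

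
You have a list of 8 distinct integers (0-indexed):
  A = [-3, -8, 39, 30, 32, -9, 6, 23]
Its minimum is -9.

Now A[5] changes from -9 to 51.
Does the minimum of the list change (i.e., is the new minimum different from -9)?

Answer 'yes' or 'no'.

Answer: yes

Derivation:
Old min = -9
Change: A[5] -9 -> 51
Changed element was the min; new min must be rechecked.
New min = -8; changed? yes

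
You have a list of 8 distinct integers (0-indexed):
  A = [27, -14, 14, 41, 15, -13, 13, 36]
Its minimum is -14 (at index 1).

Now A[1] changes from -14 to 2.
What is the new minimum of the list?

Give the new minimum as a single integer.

Answer: -13

Derivation:
Old min = -14 (at index 1)
Change: A[1] -14 -> 2
Changed element WAS the min. Need to check: is 2 still <= all others?
  Min of remaining elements: -13
  New min = min(2, -13) = -13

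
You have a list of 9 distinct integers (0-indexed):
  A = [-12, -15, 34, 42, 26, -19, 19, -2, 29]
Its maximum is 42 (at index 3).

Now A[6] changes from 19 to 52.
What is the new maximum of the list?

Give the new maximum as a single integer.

Old max = 42 (at index 3)
Change: A[6] 19 -> 52
Changed element was NOT the old max.
  New max = max(old_max, new_val) = max(42, 52) = 52

Answer: 52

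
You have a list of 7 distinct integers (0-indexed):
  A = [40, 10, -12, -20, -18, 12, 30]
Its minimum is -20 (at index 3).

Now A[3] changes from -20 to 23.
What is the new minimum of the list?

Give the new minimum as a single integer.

Answer: -18

Derivation:
Old min = -20 (at index 3)
Change: A[3] -20 -> 23
Changed element WAS the min. Need to check: is 23 still <= all others?
  Min of remaining elements: -18
  New min = min(23, -18) = -18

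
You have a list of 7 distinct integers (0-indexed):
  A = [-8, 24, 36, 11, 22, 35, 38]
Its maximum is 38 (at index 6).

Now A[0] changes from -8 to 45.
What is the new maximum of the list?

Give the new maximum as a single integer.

Answer: 45

Derivation:
Old max = 38 (at index 6)
Change: A[0] -8 -> 45
Changed element was NOT the old max.
  New max = max(old_max, new_val) = max(38, 45) = 45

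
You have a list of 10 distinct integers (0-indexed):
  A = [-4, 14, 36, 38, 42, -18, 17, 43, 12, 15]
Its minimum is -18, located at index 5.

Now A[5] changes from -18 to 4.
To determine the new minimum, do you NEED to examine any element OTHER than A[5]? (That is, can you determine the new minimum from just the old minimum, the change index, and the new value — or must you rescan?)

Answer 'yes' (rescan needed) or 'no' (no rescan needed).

Old min = -18 at index 5
Change at index 5: -18 -> 4
Index 5 WAS the min and new value 4 > old min -18. Must rescan other elements to find the new min.
Needs rescan: yes

Answer: yes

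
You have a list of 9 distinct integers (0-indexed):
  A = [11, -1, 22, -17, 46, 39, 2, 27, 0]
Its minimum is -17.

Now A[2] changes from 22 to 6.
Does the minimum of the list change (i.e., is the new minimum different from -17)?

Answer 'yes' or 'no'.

Old min = -17
Change: A[2] 22 -> 6
Changed element was NOT the min; min changes only if 6 < -17.
New min = -17; changed? no

Answer: no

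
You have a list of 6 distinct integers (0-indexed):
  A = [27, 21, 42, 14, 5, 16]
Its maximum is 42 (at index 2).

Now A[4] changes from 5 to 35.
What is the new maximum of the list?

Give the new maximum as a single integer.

Answer: 42

Derivation:
Old max = 42 (at index 2)
Change: A[4] 5 -> 35
Changed element was NOT the old max.
  New max = max(old_max, new_val) = max(42, 35) = 42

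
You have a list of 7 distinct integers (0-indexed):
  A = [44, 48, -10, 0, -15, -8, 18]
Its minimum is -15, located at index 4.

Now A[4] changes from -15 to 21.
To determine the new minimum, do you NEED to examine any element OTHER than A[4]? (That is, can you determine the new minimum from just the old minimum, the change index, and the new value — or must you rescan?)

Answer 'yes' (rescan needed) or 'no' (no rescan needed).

Old min = -15 at index 4
Change at index 4: -15 -> 21
Index 4 WAS the min and new value 21 > old min -15. Must rescan other elements to find the new min.
Needs rescan: yes

Answer: yes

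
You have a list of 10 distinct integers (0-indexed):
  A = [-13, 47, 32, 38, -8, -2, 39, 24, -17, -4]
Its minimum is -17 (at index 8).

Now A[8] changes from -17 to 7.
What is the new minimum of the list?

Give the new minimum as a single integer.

Old min = -17 (at index 8)
Change: A[8] -17 -> 7
Changed element WAS the min. Need to check: is 7 still <= all others?
  Min of remaining elements: -13
  New min = min(7, -13) = -13

Answer: -13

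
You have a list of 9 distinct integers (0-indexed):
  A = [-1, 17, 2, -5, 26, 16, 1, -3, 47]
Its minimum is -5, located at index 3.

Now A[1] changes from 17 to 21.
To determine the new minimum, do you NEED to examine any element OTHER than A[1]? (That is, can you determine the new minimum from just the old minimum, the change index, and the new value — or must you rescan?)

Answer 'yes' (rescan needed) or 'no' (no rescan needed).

Old min = -5 at index 3
Change at index 1: 17 -> 21
Index 1 was NOT the min. New min = min(-5, 21). No rescan of other elements needed.
Needs rescan: no

Answer: no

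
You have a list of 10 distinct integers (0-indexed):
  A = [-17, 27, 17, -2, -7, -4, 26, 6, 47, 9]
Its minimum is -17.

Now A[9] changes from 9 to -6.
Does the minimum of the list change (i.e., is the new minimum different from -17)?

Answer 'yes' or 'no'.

Old min = -17
Change: A[9] 9 -> -6
Changed element was NOT the min; min changes only if -6 < -17.
New min = -17; changed? no

Answer: no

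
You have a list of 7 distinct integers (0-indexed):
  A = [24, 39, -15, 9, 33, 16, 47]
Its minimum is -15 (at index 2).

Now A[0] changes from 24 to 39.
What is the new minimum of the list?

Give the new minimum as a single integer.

Answer: -15

Derivation:
Old min = -15 (at index 2)
Change: A[0] 24 -> 39
Changed element was NOT the old min.
  New min = min(old_min, new_val) = min(-15, 39) = -15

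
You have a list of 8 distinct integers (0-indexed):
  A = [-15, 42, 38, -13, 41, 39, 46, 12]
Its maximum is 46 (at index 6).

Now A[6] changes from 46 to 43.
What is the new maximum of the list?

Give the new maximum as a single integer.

Answer: 43

Derivation:
Old max = 46 (at index 6)
Change: A[6] 46 -> 43
Changed element WAS the max -> may need rescan.
  Max of remaining elements: 42
  New max = max(43, 42) = 43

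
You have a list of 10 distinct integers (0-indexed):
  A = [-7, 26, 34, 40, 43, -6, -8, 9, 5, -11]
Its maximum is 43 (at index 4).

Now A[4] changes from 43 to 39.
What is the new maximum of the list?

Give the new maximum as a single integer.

Old max = 43 (at index 4)
Change: A[4] 43 -> 39
Changed element WAS the max -> may need rescan.
  Max of remaining elements: 40
  New max = max(39, 40) = 40

Answer: 40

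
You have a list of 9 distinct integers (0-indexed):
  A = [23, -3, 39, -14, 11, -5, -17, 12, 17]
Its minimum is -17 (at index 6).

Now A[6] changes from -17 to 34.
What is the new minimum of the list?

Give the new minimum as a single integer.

Answer: -14

Derivation:
Old min = -17 (at index 6)
Change: A[6] -17 -> 34
Changed element WAS the min. Need to check: is 34 still <= all others?
  Min of remaining elements: -14
  New min = min(34, -14) = -14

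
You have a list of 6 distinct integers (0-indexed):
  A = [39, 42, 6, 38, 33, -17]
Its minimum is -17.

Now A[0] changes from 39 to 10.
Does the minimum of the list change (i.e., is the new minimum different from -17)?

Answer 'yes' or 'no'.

Answer: no

Derivation:
Old min = -17
Change: A[0] 39 -> 10
Changed element was NOT the min; min changes only if 10 < -17.
New min = -17; changed? no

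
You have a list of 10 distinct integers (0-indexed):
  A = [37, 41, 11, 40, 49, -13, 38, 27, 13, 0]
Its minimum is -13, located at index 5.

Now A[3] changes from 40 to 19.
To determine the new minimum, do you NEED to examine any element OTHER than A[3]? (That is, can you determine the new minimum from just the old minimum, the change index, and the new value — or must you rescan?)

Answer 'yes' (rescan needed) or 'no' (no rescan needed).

Answer: no

Derivation:
Old min = -13 at index 5
Change at index 3: 40 -> 19
Index 3 was NOT the min. New min = min(-13, 19). No rescan of other elements needed.
Needs rescan: no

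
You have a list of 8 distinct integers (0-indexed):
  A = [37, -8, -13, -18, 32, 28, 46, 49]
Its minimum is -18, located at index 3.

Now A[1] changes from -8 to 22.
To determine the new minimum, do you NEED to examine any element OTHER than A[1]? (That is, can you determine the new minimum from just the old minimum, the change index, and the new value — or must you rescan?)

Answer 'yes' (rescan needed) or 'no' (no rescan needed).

Answer: no

Derivation:
Old min = -18 at index 3
Change at index 1: -8 -> 22
Index 1 was NOT the min. New min = min(-18, 22). No rescan of other elements needed.
Needs rescan: no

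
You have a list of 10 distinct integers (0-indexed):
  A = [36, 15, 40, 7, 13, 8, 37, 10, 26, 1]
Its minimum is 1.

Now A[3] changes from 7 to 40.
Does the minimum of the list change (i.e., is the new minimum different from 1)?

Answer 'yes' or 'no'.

Old min = 1
Change: A[3] 7 -> 40
Changed element was NOT the min; min changes only if 40 < 1.
New min = 1; changed? no

Answer: no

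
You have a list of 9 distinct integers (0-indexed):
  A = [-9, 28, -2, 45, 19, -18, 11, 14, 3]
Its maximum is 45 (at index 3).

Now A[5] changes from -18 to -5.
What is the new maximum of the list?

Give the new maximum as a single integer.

Answer: 45

Derivation:
Old max = 45 (at index 3)
Change: A[5] -18 -> -5
Changed element was NOT the old max.
  New max = max(old_max, new_val) = max(45, -5) = 45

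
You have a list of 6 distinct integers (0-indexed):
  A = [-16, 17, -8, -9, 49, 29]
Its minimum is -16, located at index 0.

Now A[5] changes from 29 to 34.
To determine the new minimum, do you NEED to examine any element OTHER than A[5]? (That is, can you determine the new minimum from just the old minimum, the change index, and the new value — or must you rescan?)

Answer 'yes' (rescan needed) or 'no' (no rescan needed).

Old min = -16 at index 0
Change at index 5: 29 -> 34
Index 5 was NOT the min. New min = min(-16, 34). No rescan of other elements needed.
Needs rescan: no

Answer: no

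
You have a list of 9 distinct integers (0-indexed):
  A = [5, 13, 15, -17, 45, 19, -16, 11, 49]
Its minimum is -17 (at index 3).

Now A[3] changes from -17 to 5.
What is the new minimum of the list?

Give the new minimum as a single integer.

Answer: -16

Derivation:
Old min = -17 (at index 3)
Change: A[3] -17 -> 5
Changed element WAS the min. Need to check: is 5 still <= all others?
  Min of remaining elements: -16
  New min = min(5, -16) = -16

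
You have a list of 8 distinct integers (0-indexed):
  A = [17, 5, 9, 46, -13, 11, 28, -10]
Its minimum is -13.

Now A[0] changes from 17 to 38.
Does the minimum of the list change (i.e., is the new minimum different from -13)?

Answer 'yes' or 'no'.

Old min = -13
Change: A[0] 17 -> 38
Changed element was NOT the min; min changes only if 38 < -13.
New min = -13; changed? no

Answer: no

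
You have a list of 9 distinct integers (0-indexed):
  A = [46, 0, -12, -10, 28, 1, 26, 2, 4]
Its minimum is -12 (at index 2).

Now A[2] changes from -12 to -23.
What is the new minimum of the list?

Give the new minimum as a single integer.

Answer: -23

Derivation:
Old min = -12 (at index 2)
Change: A[2] -12 -> -23
Changed element WAS the min. Need to check: is -23 still <= all others?
  Min of remaining elements: -10
  New min = min(-23, -10) = -23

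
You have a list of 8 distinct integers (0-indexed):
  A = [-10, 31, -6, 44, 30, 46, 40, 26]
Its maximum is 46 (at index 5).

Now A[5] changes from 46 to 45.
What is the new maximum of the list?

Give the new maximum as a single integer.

Old max = 46 (at index 5)
Change: A[5] 46 -> 45
Changed element WAS the max -> may need rescan.
  Max of remaining elements: 44
  New max = max(45, 44) = 45

Answer: 45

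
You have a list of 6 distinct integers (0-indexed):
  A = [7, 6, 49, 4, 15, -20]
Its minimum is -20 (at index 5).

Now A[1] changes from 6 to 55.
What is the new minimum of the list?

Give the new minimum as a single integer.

Old min = -20 (at index 5)
Change: A[1] 6 -> 55
Changed element was NOT the old min.
  New min = min(old_min, new_val) = min(-20, 55) = -20

Answer: -20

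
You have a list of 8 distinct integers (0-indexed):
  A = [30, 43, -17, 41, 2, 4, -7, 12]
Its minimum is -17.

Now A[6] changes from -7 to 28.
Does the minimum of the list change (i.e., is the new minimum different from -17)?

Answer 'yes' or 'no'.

Old min = -17
Change: A[6] -7 -> 28
Changed element was NOT the min; min changes only if 28 < -17.
New min = -17; changed? no

Answer: no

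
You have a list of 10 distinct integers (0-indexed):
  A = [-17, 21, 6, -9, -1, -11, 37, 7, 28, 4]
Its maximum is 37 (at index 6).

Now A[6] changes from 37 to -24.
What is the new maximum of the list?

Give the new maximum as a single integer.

Old max = 37 (at index 6)
Change: A[6] 37 -> -24
Changed element WAS the max -> may need rescan.
  Max of remaining elements: 28
  New max = max(-24, 28) = 28

Answer: 28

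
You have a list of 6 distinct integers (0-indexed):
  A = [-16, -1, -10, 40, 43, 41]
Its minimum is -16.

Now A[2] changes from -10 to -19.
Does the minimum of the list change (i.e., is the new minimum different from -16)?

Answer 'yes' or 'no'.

Old min = -16
Change: A[2] -10 -> -19
Changed element was NOT the min; min changes only if -19 < -16.
New min = -19; changed? yes

Answer: yes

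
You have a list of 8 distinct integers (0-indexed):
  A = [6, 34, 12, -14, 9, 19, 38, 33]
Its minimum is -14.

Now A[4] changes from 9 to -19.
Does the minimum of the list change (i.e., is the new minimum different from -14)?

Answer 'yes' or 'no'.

Old min = -14
Change: A[4] 9 -> -19
Changed element was NOT the min; min changes only if -19 < -14.
New min = -19; changed? yes

Answer: yes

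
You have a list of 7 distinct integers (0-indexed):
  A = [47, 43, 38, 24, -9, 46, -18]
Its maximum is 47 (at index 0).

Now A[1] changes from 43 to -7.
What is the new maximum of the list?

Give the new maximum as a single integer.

Answer: 47

Derivation:
Old max = 47 (at index 0)
Change: A[1] 43 -> -7
Changed element was NOT the old max.
  New max = max(old_max, new_val) = max(47, -7) = 47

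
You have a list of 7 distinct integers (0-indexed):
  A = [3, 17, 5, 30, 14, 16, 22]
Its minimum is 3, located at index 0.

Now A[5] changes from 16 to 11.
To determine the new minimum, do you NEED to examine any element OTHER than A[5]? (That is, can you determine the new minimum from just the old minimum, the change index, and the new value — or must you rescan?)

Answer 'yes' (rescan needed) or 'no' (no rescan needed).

Answer: no

Derivation:
Old min = 3 at index 0
Change at index 5: 16 -> 11
Index 5 was NOT the min. New min = min(3, 11). No rescan of other elements needed.
Needs rescan: no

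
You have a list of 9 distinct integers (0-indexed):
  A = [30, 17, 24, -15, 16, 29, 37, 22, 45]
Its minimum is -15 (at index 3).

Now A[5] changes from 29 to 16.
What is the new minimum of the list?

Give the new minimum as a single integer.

Old min = -15 (at index 3)
Change: A[5] 29 -> 16
Changed element was NOT the old min.
  New min = min(old_min, new_val) = min(-15, 16) = -15

Answer: -15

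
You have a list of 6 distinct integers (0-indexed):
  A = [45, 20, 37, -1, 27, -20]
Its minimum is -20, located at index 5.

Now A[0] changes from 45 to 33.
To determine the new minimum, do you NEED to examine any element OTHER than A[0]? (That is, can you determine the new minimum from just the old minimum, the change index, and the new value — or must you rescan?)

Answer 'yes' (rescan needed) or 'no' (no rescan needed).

Answer: no

Derivation:
Old min = -20 at index 5
Change at index 0: 45 -> 33
Index 0 was NOT the min. New min = min(-20, 33). No rescan of other elements needed.
Needs rescan: no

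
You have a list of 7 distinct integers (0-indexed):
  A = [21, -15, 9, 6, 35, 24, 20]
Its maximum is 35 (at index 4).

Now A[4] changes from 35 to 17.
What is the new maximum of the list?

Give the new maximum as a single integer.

Old max = 35 (at index 4)
Change: A[4] 35 -> 17
Changed element WAS the max -> may need rescan.
  Max of remaining elements: 24
  New max = max(17, 24) = 24

Answer: 24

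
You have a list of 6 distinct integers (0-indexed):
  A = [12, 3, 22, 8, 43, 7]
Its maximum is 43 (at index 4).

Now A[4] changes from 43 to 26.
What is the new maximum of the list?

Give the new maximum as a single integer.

Answer: 26

Derivation:
Old max = 43 (at index 4)
Change: A[4] 43 -> 26
Changed element WAS the max -> may need rescan.
  Max of remaining elements: 22
  New max = max(26, 22) = 26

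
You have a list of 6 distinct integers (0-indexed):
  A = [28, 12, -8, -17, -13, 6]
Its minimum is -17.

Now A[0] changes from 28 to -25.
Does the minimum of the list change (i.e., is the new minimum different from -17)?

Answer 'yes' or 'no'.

Answer: yes

Derivation:
Old min = -17
Change: A[0] 28 -> -25
Changed element was NOT the min; min changes only if -25 < -17.
New min = -25; changed? yes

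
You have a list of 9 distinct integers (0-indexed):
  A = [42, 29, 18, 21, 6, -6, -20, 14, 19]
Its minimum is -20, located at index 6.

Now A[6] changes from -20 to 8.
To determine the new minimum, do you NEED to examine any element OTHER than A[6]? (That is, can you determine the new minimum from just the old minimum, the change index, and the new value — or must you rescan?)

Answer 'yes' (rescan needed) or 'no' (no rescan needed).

Old min = -20 at index 6
Change at index 6: -20 -> 8
Index 6 WAS the min and new value 8 > old min -20. Must rescan other elements to find the new min.
Needs rescan: yes

Answer: yes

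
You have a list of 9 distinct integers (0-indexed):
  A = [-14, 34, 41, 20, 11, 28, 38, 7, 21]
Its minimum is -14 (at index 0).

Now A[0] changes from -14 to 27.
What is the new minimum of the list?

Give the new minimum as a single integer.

Old min = -14 (at index 0)
Change: A[0] -14 -> 27
Changed element WAS the min. Need to check: is 27 still <= all others?
  Min of remaining elements: 7
  New min = min(27, 7) = 7

Answer: 7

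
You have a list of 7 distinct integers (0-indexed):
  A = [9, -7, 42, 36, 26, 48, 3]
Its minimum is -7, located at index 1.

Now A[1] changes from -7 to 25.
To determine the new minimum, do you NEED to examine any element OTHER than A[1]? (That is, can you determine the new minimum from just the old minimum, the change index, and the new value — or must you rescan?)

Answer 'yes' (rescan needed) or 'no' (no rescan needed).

Answer: yes

Derivation:
Old min = -7 at index 1
Change at index 1: -7 -> 25
Index 1 WAS the min and new value 25 > old min -7. Must rescan other elements to find the new min.
Needs rescan: yes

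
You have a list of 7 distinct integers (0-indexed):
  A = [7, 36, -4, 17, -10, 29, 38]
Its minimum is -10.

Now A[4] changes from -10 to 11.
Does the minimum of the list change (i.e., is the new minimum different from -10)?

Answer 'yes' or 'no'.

Answer: yes

Derivation:
Old min = -10
Change: A[4] -10 -> 11
Changed element was the min; new min must be rechecked.
New min = -4; changed? yes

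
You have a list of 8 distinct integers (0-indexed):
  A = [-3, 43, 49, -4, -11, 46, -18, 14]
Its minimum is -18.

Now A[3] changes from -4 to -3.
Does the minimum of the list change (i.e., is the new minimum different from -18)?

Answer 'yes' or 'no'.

Old min = -18
Change: A[3] -4 -> -3
Changed element was NOT the min; min changes only if -3 < -18.
New min = -18; changed? no

Answer: no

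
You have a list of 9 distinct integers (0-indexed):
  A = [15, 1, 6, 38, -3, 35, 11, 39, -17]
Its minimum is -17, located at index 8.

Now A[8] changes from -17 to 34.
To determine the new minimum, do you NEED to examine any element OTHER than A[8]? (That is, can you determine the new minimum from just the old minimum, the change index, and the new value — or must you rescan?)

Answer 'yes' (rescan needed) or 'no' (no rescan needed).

Answer: yes

Derivation:
Old min = -17 at index 8
Change at index 8: -17 -> 34
Index 8 WAS the min and new value 34 > old min -17. Must rescan other elements to find the new min.
Needs rescan: yes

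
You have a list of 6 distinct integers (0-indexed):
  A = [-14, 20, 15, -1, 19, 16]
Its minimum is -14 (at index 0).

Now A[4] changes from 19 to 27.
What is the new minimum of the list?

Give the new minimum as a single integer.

Old min = -14 (at index 0)
Change: A[4] 19 -> 27
Changed element was NOT the old min.
  New min = min(old_min, new_val) = min(-14, 27) = -14

Answer: -14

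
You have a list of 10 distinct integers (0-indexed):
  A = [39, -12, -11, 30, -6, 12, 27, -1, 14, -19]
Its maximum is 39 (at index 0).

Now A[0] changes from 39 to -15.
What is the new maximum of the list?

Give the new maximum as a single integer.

Answer: 30

Derivation:
Old max = 39 (at index 0)
Change: A[0] 39 -> -15
Changed element WAS the max -> may need rescan.
  Max of remaining elements: 30
  New max = max(-15, 30) = 30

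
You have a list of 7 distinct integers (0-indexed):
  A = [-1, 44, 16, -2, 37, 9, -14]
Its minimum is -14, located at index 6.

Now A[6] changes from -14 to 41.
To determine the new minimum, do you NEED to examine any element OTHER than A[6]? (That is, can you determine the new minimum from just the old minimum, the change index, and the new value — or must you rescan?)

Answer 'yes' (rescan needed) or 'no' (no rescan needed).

Old min = -14 at index 6
Change at index 6: -14 -> 41
Index 6 WAS the min and new value 41 > old min -14. Must rescan other elements to find the new min.
Needs rescan: yes

Answer: yes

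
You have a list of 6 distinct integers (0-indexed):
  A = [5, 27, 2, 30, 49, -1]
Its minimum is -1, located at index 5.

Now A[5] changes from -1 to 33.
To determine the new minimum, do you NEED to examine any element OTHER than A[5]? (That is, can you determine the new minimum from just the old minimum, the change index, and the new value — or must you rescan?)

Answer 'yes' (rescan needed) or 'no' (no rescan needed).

Old min = -1 at index 5
Change at index 5: -1 -> 33
Index 5 WAS the min and new value 33 > old min -1. Must rescan other elements to find the new min.
Needs rescan: yes

Answer: yes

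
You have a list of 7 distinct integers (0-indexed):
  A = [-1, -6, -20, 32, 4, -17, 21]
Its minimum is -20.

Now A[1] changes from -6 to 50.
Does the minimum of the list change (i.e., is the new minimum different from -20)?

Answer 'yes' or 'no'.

Answer: no

Derivation:
Old min = -20
Change: A[1] -6 -> 50
Changed element was NOT the min; min changes only if 50 < -20.
New min = -20; changed? no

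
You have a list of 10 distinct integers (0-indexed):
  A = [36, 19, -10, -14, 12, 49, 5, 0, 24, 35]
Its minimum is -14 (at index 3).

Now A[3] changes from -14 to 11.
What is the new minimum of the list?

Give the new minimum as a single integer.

Old min = -14 (at index 3)
Change: A[3] -14 -> 11
Changed element WAS the min. Need to check: is 11 still <= all others?
  Min of remaining elements: -10
  New min = min(11, -10) = -10

Answer: -10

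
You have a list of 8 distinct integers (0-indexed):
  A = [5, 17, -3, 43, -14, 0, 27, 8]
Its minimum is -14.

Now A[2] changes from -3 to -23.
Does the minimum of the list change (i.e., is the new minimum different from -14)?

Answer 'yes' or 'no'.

Old min = -14
Change: A[2] -3 -> -23
Changed element was NOT the min; min changes only if -23 < -14.
New min = -23; changed? yes

Answer: yes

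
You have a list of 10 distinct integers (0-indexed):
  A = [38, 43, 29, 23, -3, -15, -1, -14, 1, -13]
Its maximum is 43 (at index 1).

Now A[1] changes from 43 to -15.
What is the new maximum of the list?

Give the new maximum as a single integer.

Old max = 43 (at index 1)
Change: A[1] 43 -> -15
Changed element WAS the max -> may need rescan.
  Max of remaining elements: 38
  New max = max(-15, 38) = 38

Answer: 38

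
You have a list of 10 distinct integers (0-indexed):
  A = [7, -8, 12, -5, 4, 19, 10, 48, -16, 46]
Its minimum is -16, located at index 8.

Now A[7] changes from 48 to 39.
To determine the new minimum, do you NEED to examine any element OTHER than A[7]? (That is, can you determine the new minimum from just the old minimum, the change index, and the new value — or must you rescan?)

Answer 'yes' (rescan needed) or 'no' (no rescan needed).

Answer: no

Derivation:
Old min = -16 at index 8
Change at index 7: 48 -> 39
Index 7 was NOT the min. New min = min(-16, 39). No rescan of other elements needed.
Needs rescan: no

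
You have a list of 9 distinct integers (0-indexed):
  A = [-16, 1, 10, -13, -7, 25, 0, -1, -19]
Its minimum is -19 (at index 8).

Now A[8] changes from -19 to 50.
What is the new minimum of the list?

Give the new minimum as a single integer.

Old min = -19 (at index 8)
Change: A[8] -19 -> 50
Changed element WAS the min. Need to check: is 50 still <= all others?
  Min of remaining elements: -16
  New min = min(50, -16) = -16

Answer: -16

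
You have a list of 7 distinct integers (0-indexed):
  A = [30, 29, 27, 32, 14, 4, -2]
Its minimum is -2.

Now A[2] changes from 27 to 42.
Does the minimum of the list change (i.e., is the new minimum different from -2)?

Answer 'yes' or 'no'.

Answer: no

Derivation:
Old min = -2
Change: A[2] 27 -> 42
Changed element was NOT the min; min changes only if 42 < -2.
New min = -2; changed? no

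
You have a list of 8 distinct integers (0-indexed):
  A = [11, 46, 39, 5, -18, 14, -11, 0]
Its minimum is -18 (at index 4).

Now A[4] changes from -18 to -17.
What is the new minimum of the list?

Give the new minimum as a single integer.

Old min = -18 (at index 4)
Change: A[4] -18 -> -17
Changed element WAS the min. Need to check: is -17 still <= all others?
  Min of remaining elements: -11
  New min = min(-17, -11) = -17

Answer: -17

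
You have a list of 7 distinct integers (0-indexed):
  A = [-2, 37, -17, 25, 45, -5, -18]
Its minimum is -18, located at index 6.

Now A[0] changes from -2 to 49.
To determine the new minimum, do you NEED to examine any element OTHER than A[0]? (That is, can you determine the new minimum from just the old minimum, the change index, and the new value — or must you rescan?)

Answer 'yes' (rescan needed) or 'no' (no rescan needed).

Old min = -18 at index 6
Change at index 0: -2 -> 49
Index 0 was NOT the min. New min = min(-18, 49). No rescan of other elements needed.
Needs rescan: no

Answer: no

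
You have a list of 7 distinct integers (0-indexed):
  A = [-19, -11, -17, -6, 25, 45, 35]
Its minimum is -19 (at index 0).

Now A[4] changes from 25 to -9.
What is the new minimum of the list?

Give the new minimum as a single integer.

Old min = -19 (at index 0)
Change: A[4] 25 -> -9
Changed element was NOT the old min.
  New min = min(old_min, new_val) = min(-19, -9) = -19

Answer: -19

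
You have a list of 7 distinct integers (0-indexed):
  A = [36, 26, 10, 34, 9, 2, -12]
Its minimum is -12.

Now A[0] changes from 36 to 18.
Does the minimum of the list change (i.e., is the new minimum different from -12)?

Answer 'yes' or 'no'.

Answer: no

Derivation:
Old min = -12
Change: A[0] 36 -> 18
Changed element was NOT the min; min changes only if 18 < -12.
New min = -12; changed? no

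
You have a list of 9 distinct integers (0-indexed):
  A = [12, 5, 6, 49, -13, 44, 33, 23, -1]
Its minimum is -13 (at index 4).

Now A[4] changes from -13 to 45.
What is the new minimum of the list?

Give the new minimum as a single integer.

Answer: -1

Derivation:
Old min = -13 (at index 4)
Change: A[4] -13 -> 45
Changed element WAS the min. Need to check: is 45 still <= all others?
  Min of remaining elements: -1
  New min = min(45, -1) = -1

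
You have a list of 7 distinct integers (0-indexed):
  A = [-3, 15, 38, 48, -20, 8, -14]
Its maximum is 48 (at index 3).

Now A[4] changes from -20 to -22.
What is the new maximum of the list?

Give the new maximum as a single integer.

Old max = 48 (at index 3)
Change: A[4] -20 -> -22
Changed element was NOT the old max.
  New max = max(old_max, new_val) = max(48, -22) = 48

Answer: 48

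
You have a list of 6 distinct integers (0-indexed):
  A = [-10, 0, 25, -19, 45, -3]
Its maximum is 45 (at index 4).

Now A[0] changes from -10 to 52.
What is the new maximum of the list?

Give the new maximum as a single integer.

Old max = 45 (at index 4)
Change: A[0] -10 -> 52
Changed element was NOT the old max.
  New max = max(old_max, new_val) = max(45, 52) = 52

Answer: 52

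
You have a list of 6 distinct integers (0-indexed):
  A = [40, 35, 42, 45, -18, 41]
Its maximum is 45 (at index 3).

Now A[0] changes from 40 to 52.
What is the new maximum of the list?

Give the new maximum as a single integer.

Answer: 52

Derivation:
Old max = 45 (at index 3)
Change: A[0] 40 -> 52
Changed element was NOT the old max.
  New max = max(old_max, new_val) = max(45, 52) = 52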